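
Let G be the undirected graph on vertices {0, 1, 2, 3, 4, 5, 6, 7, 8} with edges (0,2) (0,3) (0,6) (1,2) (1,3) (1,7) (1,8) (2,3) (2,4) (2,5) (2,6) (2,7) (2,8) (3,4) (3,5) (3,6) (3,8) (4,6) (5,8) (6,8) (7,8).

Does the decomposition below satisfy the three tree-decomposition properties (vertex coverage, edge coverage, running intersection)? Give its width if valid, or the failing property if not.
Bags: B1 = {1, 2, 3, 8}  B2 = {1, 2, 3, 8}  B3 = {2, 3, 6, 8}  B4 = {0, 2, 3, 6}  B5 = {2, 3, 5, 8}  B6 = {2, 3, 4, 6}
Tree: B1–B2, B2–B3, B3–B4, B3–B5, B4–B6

No — vertex 7 appears in no bag.

A tree decomposition must satisfy three properties: every vertex lies in some bag; for every edge, both endpoints lie together in some bag; and for every vertex, the bags containing it form a connected subtree. Here vertex 7 appears in no bag, so the decomposition is invalid.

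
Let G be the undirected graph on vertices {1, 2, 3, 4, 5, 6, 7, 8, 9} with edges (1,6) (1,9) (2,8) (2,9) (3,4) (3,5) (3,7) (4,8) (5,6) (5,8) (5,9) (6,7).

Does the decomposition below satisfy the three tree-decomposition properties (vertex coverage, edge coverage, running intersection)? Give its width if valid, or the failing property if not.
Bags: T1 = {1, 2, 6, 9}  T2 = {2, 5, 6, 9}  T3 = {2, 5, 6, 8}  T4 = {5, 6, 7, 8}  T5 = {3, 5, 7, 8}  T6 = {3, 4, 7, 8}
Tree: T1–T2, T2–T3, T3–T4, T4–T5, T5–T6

Vertex coverage: the bags together contain {1, 2, 3, 4, 5, 6, 7, 8, 9}, the full vertex set. Edge coverage: each edge of G has both endpoints in at least one bag. Running intersection: for every vertex, the bags containing it form a connected subtree. All three properties hold, so this is a valid tree decomposition of width max|bag| − 1 = 3, and hence tw(G) ≤ 3.

Yes; width 3.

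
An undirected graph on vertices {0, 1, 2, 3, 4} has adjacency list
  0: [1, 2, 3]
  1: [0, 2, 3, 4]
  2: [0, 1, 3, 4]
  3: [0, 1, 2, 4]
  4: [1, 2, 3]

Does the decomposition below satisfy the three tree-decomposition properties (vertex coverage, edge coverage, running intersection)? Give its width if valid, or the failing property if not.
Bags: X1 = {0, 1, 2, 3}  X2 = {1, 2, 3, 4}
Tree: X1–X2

Every vertex of G appears in some bag (union = {0, 1, 2, 3, 4}); every edge is covered by a bag; and for each vertex v the set of bags containing v is connected in the bag tree. The decomposition is therefore valid. The largest bag has 4 vertices, so the width is 3.

Yes; width 3.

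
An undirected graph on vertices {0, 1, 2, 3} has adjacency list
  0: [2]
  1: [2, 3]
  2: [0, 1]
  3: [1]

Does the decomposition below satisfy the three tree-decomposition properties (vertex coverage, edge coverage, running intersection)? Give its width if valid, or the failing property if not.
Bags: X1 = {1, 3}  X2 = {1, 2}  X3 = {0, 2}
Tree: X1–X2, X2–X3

Yes; width 1.

Checking the three conditions: (i) the bags cover all of {0, 1, 2, 3}; (ii) for each edge, some bag contains both endpoints; (iii) the bags containing any fixed vertex form a subtree. All hold, so the decomposition is valid with width 2 − 1 = 1.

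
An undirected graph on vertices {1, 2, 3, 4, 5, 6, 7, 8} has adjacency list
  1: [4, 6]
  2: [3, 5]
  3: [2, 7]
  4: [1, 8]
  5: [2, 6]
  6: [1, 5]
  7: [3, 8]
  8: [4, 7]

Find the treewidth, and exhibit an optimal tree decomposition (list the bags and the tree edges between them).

Every bag has size at most 3, so the width is 3 − 1 = 2 and tw(G) ≤ 2. The edges 6–1–4–8–7–3–2–5–6 form a cycle, so G is not a tree and its treewidth is at least 2. Therefore the treewidth is 2.

Treewidth 2.
Bags: B1 = {1, 4, 6}  B2 = {4, 6, 8}  B3 = {6, 7, 8}  B4 = {3, 6, 7}  B5 = {2, 3, 6}  B6 = {2, 5, 6}
Tree: B1–B2, B2–B3, B3–B4, B4–B5, B5–B6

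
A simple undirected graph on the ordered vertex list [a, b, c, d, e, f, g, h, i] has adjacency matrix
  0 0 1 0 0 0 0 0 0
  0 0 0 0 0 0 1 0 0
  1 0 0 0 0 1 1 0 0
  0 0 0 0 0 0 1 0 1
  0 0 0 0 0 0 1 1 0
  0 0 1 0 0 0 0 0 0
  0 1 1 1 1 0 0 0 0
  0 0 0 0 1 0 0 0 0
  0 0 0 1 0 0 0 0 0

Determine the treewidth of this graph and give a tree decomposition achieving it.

The largest bag has 2 vertices, giving width 1; this decomposition certifies tw(G) ≤ 1. Since G has at least one edge (e.g. c–f), it is not an edgeless graph, so tw(G) ≥ 1. The upper and lower bounds meet at 1, so that is the treewidth.

Treewidth 1.
Bags: B1 = {c, f}  B2 = {c, g}  B3 = {d, g}  B4 = {e, g}  B5 = {a, c}  B6 = {e, h}  B7 = {d, i}  B8 = {b, g}
Tree: B1–B2, B2–B3, B2–B4, B2–B5, B4–B6, B3–B7, B3–B8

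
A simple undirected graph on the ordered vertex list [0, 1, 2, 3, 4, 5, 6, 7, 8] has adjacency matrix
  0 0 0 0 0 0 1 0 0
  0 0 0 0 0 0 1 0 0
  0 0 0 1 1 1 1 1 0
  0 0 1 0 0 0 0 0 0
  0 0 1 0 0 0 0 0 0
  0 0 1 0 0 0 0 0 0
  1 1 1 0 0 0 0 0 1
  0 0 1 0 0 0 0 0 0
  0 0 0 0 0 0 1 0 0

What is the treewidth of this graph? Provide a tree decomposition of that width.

Treewidth 1.
One optimal decomposition is:
Bags: B1 = {2, 6}  B2 = {0, 6}  B3 = {1, 6}  B4 = {2, 7}  B5 = {2, 3}  B6 = {2, 4}  B7 = {2, 5}  B8 = {6, 8}
Tree: B1–B2, B2–B3, B1–B4, B1–B5, B5–B6, B6–B7, B2–B8

The largest bag has 2 vertices, giving width 1; this decomposition certifies tw(G) ≤ 1. G has an edge, so its treewidth is at least 1. The upper and lower bounds meet at 1, so that is the treewidth.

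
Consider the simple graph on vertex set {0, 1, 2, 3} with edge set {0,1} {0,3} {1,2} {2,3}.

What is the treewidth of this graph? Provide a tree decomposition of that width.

The largest bag has 3 vertices, giving width 2; this decomposition certifies tw(G) ≤ 2. The edges 0–3–2–1–0 form a cycle, so G is not a tree and its treewidth is at least 2. Combining the bounds, tw(G) = 2.

Treewidth 2.
One such decomposition:
Bags: B1 = {0, 2, 3}  B2 = {0, 1, 2}
Tree: B1–B2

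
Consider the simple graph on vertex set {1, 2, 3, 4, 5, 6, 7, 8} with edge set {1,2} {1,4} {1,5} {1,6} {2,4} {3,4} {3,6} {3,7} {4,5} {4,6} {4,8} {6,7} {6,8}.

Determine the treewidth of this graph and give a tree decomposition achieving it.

Each bag holds 3 vertices, so the decomposition has width 2, which upper-bounds the treewidth. Conversely, {4, 6, 8} is a clique of size 3, and the vertices of any clique must share a bag in every tree decomposition; so some bag has ≥ 3 vertices and tw(G) ≥ 2. Combining the bounds, tw(G) = 2.

Treewidth 2.
One such decomposition:
Bags: B1 = {1, 4, 6}  B2 = {1, 4, 5}  B3 = {1, 2, 4}  B4 = {3, 4, 6}  B5 = {3, 6, 7}  B6 = {4, 6, 8}
Tree: B1–B2, B2–B3, B1–B4, B4–B5, B1–B6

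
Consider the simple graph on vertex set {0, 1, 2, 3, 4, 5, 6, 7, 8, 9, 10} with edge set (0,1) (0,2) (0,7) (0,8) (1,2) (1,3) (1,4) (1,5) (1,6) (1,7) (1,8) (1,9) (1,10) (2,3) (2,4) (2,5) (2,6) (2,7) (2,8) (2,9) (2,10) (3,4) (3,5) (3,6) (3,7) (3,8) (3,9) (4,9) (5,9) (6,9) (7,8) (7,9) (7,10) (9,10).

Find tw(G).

A width-4 tree decomposition is:
Bags: B1 = {1, 2, 3, 5, 9}  B2 = {1, 2, 3, 7, 9}  B3 = {1, 2, 3, 7, 8}  B4 = {1, 2, 3, 6, 9}  B5 = {1, 2, 3, 4, 9}  B6 = {0, 1, 2, 7, 8}  B7 = {1, 2, 7, 9, 10}
Tree: B1–B2, B2–B3, B2–B4, B4–B5, B3–B6, B2–B7
Each bag holds 5 vertices, so the decomposition has width 4, which upper-bounds the treewidth. Conversely, {0, 1, 2, 7, 8} is a clique of size 5, and the vertices of any clique must share a bag in every tree decomposition; so some bag has ≥ 5 vertices and tw(G) ≥ 4. The upper and lower bounds meet at 4, so that is the treewidth.

4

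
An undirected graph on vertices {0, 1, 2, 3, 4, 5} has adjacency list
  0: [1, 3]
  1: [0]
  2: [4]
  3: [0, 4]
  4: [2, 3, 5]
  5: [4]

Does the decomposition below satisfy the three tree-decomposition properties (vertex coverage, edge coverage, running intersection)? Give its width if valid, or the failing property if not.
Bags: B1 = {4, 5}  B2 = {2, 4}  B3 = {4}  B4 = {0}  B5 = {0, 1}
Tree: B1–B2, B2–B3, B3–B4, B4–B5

A tree decomposition must satisfy three properties: every vertex lies in some bag; for every edge, both endpoints lie together in some bag; and for every vertex, the bags containing it form a connected subtree. Here vertex 3 appears in no bag, so the decomposition is invalid.

No — vertex 3 appears in no bag.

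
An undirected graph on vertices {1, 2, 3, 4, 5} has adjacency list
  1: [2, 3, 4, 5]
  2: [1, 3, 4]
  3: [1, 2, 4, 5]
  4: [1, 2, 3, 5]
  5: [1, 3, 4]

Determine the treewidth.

A width-3 tree decomposition is:
Bags: B1 = {1, 2, 3, 4}  B2 = {1, 3, 4, 5}
Tree: B1–B2
The largest bag has 4 vertices, giving width 3; this decomposition certifies tw(G) ≤ 3. Conversely, {1, 2, 3, 4} is a clique of size 4, and the vertices of any clique must share a bag in every tree decomposition; so some bag has ≥ 4 vertices and tw(G) ≥ 3. Combining the bounds, tw(G) = 3.

3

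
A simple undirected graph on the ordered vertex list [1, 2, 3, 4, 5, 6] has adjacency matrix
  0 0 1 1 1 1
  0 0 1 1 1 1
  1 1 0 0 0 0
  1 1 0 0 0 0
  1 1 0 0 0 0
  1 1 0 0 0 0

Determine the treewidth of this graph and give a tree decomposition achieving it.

Treewidth 2.
Bags: B1 = {1, 2, 5}  B2 = {1, 2, 6}  B3 = {1, 2, 3}  B4 = {1, 2, 4}
Tree: B1–B2, B2–B3, B3–B4

The largest bag has 3 vertices, giving width 2; this decomposition certifies tw(G) ≤ 2. The edges 5–2–6–1–5 form a cycle, so G is not a tree and its treewidth is at least 2. Combining the bounds, tw(G) = 2.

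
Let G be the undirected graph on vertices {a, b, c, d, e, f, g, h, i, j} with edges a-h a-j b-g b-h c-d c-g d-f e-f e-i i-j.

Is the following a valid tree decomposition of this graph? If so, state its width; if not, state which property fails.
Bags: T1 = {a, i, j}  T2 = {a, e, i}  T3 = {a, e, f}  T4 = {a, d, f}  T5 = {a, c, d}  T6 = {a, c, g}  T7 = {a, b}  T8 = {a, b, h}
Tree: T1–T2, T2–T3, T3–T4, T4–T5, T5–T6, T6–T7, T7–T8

A tree decomposition must satisfy three properties: every vertex lies in some bag; for every edge, both endpoints lie together in some bag; and for every vertex, the bags containing it form a connected subtree. Here edge (g,b) lies in no bag, so the decomposition is invalid.

No — edge (g,b) lies in no bag.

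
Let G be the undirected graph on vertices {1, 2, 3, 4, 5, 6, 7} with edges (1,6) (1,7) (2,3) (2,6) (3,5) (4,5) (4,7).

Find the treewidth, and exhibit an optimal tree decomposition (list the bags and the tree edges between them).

Treewidth 2.
One such decomposition:
Bags: B1 = {2, 3, 6}  B2 = {3, 5, 6}  B3 = {4, 5, 6}  B4 = {4, 6, 7}  B5 = {1, 6, 7}
Tree: B1–B2, B2–B3, B3–B4, B4–B5

Every bag has size at most 3, so the width is 3 − 1 = 2 and tw(G) ≤ 2. The edges 6–2–3–5–4–7–1–6 form a cycle, so G is not a tree and its treewidth is at least 2. Therefore the treewidth is 2.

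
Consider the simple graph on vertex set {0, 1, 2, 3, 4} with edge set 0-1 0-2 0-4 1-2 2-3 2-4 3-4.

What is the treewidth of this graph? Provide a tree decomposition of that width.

Treewidth 2.
One such decomposition:
Bags: B1 = {0, 2, 4}  B2 = {0, 1, 2}  B3 = {2, 3, 4}
Tree: B1–B2, B1–B3

Each bag holds 3 vertices, so the decomposition has width 2, which upper-bounds the treewidth. For the lower bound, the 3 vertices {0, 1, 2} are pairwise adjacent, and any tree decomposition puts a clique entirely inside one bag — forcing width ≥ 2. Therefore the treewidth is 2.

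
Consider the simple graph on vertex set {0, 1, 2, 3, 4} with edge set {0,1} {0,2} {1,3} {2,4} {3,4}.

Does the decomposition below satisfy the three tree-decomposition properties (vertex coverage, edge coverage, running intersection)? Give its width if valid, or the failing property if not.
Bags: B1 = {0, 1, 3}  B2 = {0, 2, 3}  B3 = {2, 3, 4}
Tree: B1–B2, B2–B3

Yes; width 2.

Vertex coverage: the bags together contain {0, 1, 2, 3, 4}, the full vertex set. Edge coverage: each edge of G has both endpoints in at least one bag. Running intersection: for every vertex, the bags containing it form a connected subtree. All three properties hold, so this is a valid tree decomposition of width max|bag| − 1 = 2, and hence tw(G) ≤ 2.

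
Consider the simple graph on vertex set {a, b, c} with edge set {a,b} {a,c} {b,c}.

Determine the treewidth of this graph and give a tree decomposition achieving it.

A single bag containing all 3 vertices is trivially a valid decomposition of width 2. On the other hand G contains the 3-clique {a, b, c}. A clique must lie in a single bag of any decomposition, so no decomposition can have width below 2. The upper and lower bounds meet at 2, so that is the treewidth.

Treewidth 2.
One such decomposition:
Bags: B1 = {a, b, c}
Tree: (single bag)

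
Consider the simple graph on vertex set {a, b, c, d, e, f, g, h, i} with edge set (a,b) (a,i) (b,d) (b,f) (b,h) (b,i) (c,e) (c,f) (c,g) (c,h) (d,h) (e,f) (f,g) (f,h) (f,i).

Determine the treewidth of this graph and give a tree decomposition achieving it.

Treewidth 2.
One such decomposition:
Bags: B1 = {b, f, i}  B2 = {a, b, i}  B3 = {b, f, h}  B4 = {b, d, h}  B5 = {c, f, h}  B6 = {c, e, f}  B7 = {c, f, g}
Tree: B1–B2, B1–B3, B3–B4, B3–B5, B5–B6, B6–B7

Every bag has size at most 3, so the width is 3 − 1 = 2 and tw(G) ≤ 2. Conversely, {b, d, h} is a clique of size 3, and the vertices of any clique must share a bag in every tree decomposition; so some bag has ≥ 3 vertices and tw(G) ≥ 2. Therefore the treewidth is 2.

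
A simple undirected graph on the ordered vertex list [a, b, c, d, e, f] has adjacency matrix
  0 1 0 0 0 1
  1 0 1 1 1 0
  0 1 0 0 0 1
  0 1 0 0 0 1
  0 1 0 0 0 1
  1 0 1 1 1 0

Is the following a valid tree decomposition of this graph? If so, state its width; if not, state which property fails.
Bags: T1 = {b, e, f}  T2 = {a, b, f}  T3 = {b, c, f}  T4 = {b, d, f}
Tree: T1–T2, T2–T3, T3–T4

Yes; width 2.

Vertex coverage: the bags together contain {a, b, c, d, e, f}, the full vertex set. Edge coverage: each edge of G has both endpoints in at least one bag. Running intersection: for every vertex, the bags containing it form a connected subtree. All three properties hold, so this is a valid tree decomposition of width max|bag| − 1 = 2, and hence tw(G) ≤ 2.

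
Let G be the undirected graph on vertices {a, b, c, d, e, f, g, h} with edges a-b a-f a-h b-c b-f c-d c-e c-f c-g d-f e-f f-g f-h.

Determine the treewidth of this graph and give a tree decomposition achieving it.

Every bag has size at most 3, so the width is 3 − 1 = 2 and tw(G) ≤ 2. On the other hand G contains the 3-clique {a, f, h}. A clique must lie in a single bag of any decomposition, so no decomposition can have width below 2. The upper and lower bounds meet at 2, so that is the treewidth.

Treewidth 2.
One such decomposition:
Bags: B1 = {c, f, g}  B2 = {c, d, f}  B3 = {b, c, f}  B4 = {a, b, f}  B5 = {a, f, h}  B6 = {c, e, f}
Tree: B1–B2, B1–B3, B3–B4, B4–B5, B1–B6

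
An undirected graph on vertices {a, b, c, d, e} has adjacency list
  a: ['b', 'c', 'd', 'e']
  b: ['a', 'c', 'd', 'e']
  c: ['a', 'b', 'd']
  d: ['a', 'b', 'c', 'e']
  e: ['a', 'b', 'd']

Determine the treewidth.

3

A width-3 tree decomposition is:
Bags: B1 = {a, b, c, d}  B2 = {a, b, d, e}
Tree: B1–B2
The largest bag has 4 vertices, giving width 3; this decomposition certifies tw(G) ≤ 3. On the other hand G contains the 4-clique {a, b, d, e}. A clique must lie in a single bag of any decomposition, so no decomposition can have width below 3. The upper and lower bounds meet at 3, so that is the treewidth.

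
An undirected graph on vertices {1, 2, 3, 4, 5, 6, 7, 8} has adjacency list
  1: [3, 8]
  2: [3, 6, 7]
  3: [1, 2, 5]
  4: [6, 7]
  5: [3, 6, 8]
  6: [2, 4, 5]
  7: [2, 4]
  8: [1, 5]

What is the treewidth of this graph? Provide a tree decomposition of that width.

The largest bag has 3 vertices, giving width 2; this decomposition certifies tw(G) ≤ 2. Since 4–7–2–6–4 is a cycle in G, G is not acyclic. Forests are exactly the graphs of treewidth ≤ 1, so tw(G) ≥ 2. Combining the bounds, tw(G) = 2.

Treewidth 2.
Bags: B1 = {4, 6, 7}  B2 = {2, 6, 7}  B3 = {2, 5, 6}  B4 = {2, 3, 5}  B5 = {3, 5, 8}  B6 = {1, 3, 8}
Tree: B1–B2, B2–B3, B3–B4, B4–B5, B5–B6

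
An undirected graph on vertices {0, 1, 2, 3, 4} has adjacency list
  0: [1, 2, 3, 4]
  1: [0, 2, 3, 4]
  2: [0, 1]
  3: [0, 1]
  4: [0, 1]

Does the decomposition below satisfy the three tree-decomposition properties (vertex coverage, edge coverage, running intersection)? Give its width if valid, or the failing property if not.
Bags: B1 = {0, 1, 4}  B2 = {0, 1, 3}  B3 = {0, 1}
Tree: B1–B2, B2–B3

A tree decomposition must satisfy three properties: every vertex lies in some bag; for every edge, both endpoints lie together in some bag; and for every vertex, the bags containing it form a connected subtree. Here vertex 2 appears in no bag, so the decomposition is invalid.

No — vertex 2 appears in no bag.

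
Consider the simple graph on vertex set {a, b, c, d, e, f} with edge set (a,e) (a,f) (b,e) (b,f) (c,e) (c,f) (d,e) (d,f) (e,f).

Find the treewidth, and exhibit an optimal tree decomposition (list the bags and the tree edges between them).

Treewidth 2.
One such decomposition:
Bags: B1 = {d, e, f}  B2 = {c, e, f}  B3 = {a, e, f}  B4 = {b, e, f}
Tree: B1–B2, B1–B3, B2–B4

Each bag holds 3 vertices, so the decomposition has width 2, which upper-bounds the treewidth. For the lower bound, the 3 vertices {d, e, f} are pairwise adjacent, and any tree decomposition puts a clique entirely inside one bag — forcing width ≥ 2. Hence tw(G) = 2 exactly.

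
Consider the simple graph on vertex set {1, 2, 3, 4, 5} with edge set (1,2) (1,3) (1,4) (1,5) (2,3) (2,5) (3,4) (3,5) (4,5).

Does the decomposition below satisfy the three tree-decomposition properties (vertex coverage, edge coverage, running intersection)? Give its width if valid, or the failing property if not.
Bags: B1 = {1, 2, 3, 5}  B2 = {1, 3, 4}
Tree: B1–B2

A tree decomposition must satisfy three properties: every vertex lies in some bag; for every edge, both endpoints lie together in some bag; and for every vertex, the bags containing it form a connected subtree. Here edge (5,4) lies in no bag, so the decomposition is invalid.

No — edge (5,4) lies in no bag.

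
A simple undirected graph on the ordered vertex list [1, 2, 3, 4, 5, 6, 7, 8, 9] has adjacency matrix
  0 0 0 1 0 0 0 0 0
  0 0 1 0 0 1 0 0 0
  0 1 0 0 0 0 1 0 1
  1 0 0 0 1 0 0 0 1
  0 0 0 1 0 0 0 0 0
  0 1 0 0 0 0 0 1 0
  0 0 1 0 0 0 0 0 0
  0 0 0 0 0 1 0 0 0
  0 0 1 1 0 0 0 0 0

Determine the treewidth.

A width-1 tree decomposition is:
Bags: B1 = {2, 6}  B2 = {6, 8}  B3 = {2, 3}  B4 = {3, 9}  B5 = {4, 9}  B6 = {4, 5}  B7 = {3, 7}  B8 = {1, 4}
Tree: B1–B2, B1–B3, B3–B4, B4–B5, B5–B6, B3–B7, B6–B8
Each bag holds 2 vertices, so the decomposition has width 1, which upper-bounds the treewidth. Any graph with an edge has treewidth ≥ 1, and G has the edge 6–2. Hence tw(G) = 1 exactly.

1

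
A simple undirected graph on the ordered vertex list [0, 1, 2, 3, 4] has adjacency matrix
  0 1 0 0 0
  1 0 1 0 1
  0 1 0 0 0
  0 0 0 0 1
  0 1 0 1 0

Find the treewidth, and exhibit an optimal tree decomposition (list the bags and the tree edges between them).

The largest bag has 2 vertices, giving width 1; this decomposition certifies tw(G) ≤ 1. Since G has at least one edge (e.g. 2–1), it is not an edgeless graph, so tw(G) ≥ 1. Combining the bounds, tw(G) = 1.

Treewidth 1.
One such decomposition:
Bags: B1 = {1, 2}  B2 = {1, 4}  B3 = {3, 4}  B4 = {0, 1}
Tree: B1–B2, B2–B3, B1–B4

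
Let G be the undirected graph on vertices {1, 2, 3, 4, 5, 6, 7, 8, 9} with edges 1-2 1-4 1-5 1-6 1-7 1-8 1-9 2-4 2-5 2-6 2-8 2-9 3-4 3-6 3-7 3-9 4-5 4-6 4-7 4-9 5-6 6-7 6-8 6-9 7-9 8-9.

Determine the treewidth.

A width-4 tree decomposition is:
Bags: B1 = {1, 2, 4, 6, 9}  B2 = {1, 4, 6, 7, 9}  B3 = {3, 4, 6, 7, 9}  B4 = {1, 2, 6, 8, 9}  B5 = {1, 2, 4, 5, 6}
Tree: B1–B2, B2–B3, B1–B4, B1–B5
Every bag has size at most 5, so the width is 5 − 1 = 4 and tw(G) ≤ 4. Conversely, {1, 2, 6, 8, 9} is a clique of size 5, and the vertices of any clique must share a bag in every tree decomposition; so some bag has ≥ 5 vertices and tw(G) ≥ 4. Combining the bounds, tw(G) = 4.

4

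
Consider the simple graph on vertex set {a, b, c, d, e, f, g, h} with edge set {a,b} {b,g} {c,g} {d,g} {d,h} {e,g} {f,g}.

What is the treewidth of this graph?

1

A width-1 tree decomposition is:
Bags: B1 = {f, g}  B2 = {e, g}  B3 = {d, g}  B4 = {c, g}  B5 = {d, h}  B6 = {b, g}  B7 = {a, b}
Tree: B1–B2, B1–B3, B1–B4, B3–B5, B3–B6, B6–B7
Each bag holds 2 vertices, so the decomposition has width 1, which upper-bounds the treewidth. Any graph with an edge has treewidth ≥ 1, and G has the edge f–g. The upper and lower bounds meet at 1, so that is the treewidth.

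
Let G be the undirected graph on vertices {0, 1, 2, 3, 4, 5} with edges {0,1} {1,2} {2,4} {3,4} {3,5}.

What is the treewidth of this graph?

1

A width-1 tree decomposition is:
Bags: B1 = {3, 4}  B2 = {2, 4}  B3 = {3, 5}  B4 = {1, 2}  B5 = {0, 1}
Tree: B1–B2, B1–B3, B2–B4, B4–B5
Every bag has size at most 2, so the width is 2 − 1 = 1 and tw(G) ≤ 1. G has an edge, so its treewidth is at least 1. Combining the bounds, tw(G) = 1.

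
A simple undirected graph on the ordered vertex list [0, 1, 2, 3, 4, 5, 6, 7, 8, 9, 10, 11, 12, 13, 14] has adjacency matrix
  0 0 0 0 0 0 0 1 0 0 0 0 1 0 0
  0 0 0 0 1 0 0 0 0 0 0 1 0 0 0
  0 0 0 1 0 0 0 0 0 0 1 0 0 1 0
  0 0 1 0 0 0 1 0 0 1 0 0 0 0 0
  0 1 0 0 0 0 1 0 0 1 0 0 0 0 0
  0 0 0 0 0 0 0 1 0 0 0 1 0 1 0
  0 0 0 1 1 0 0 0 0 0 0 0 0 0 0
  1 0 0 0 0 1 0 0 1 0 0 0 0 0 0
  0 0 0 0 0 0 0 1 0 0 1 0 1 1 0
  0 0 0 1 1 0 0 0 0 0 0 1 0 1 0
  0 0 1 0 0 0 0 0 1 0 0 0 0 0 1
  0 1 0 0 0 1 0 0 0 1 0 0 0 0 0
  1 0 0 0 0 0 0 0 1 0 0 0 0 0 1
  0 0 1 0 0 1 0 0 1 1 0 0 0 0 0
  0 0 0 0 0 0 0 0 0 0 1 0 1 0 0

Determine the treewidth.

A width-3 tree decomposition is:
Bags: B1 = {0, 10, 12, 14}  B2 = {0, 8, 10, 12}  B3 = {0, 7, 8, 10}  B4 = {2, 7, 8, 10}  B5 = {2, 7, 8, 13}  B6 = {2, 5, 7, 13}  B7 = {2, 3, 5, 13}  B8 = {3, 5, 9, 13}  B9 = {3, 5, 9, 11}  B10 = {3, 6, 9, 11}  B11 = {4, 6, 9, 11}  B12 = {1, 4, 6, 11}
Tree: B1–B2, B2–B3, B3–B4, B4–B5, B5–B6, B6–B7, B7–B8, B8–B9, B9–B10, B10–B11, B11–B12
The largest bag has 4 vertices, giving width 3; this decomposition certifies tw(G) ≤ 3. For the lower bound: the 4 vertex sets {0,12,14}, {10}, {8}, {2,5,7,13} are disjoint, each induces a connected subgraph, and every pair is joined by at least one edge of G. Contracting each set to a single vertex therefore yields K_{4} as a minor, and since treewidth is minor-monotone, tw(G) ≥ tw(K_{4}) = 3. Combining the bounds, tw(G) = 3.

3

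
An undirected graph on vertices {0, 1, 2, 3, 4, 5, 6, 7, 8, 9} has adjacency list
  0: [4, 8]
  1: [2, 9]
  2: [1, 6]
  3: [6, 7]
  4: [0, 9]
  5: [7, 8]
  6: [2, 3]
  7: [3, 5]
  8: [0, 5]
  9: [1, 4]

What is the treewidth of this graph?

A width-2 tree decomposition is:
Bags: B1 = {0, 4, 9}  B2 = {0, 1, 9}  B3 = {0, 1, 2}  B4 = {0, 2, 6}  B5 = {0, 3, 6}  B6 = {0, 3, 7}  B7 = {0, 5, 7}  B8 = {0, 5, 8}
Tree: B1–B2, B2–B3, B3–B4, B4–B5, B5–B6, B6–B7, B7–B8
Each bag holds 3 vertices, so the decomposition has width 2, which upper-bounds the treewidth. The edges 0–4–9–1–2–6–3–7–5–8–0 form a cycle, so G is not a tree and its treewidth is at least 2. Combining the bounds, tw(G) = 2.

2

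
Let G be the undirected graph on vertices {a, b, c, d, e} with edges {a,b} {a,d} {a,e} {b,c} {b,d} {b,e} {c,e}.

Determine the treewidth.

2

A width-2 tree decomposition is:
Bags: B1 = {a, b, e}  B2 = {a, b, d}  B3 = {b, c, e}
Tree: B1–B2, B1–B3
Each bag holds 3 vertices, so the decomposition has width 2, which upper-bounds the treewidth. On the other hand G contains the 3-clique {a, b, d}. A clique must lie in a single bag of any decomposition, so no decomposition can have width below 2. The upper and lower bounds meet at 2, so that is the treewidth.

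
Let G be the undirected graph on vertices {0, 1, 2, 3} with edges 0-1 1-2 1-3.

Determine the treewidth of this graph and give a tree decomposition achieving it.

The largest bag has 2 vertices, giving width 1; this decomposition certifies tw(G) ≤ 1. Any graph with an edge has treewidth ≥ 1, and G has the edge 1–2. Therefore the treewidth is 1.

Treewidth 1.
One such decomposition:
Bags: B1 = {1, 2}  B2 = {1, 3}  B3 = {0, 1}
Tree: B1–B2, B2–B3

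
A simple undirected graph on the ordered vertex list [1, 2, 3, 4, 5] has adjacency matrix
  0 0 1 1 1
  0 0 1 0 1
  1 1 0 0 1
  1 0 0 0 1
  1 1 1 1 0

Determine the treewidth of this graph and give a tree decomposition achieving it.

Every bag has size at most 3, so the width is 3 − 1 = 2 and tw(G) ≤ 2. On the other hand G contains the 3-clique {1, 3, 5}. A clique must lie in a single bag of any decomposition, so no decomposition can have width below 2. Combining the bounds, tw(G) = 2.

Treewidth 2.
Bags: B1 = {1, 4, 5}  B2 = {1, 3, 5}  B3 = {2, 3, 5}
Tree: B1–B2, B2–B3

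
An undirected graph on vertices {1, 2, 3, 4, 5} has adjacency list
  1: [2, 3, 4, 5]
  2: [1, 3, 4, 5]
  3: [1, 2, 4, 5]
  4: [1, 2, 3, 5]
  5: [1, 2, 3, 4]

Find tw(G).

4

A width-4 tree decomposition is:
Bags: B1 = {1, 2, 3, 4, 5}
Tree: (single bag)
A single bag containing all 5 vertices is trivially a valid decomposition of width 4. On the other hand G contains the 5-clique {1, 2, 3, 4, 5}. A clique must lie in a single bag of any decomposition, so no decomposition can have width below 4. Therefore the treewidth is 4.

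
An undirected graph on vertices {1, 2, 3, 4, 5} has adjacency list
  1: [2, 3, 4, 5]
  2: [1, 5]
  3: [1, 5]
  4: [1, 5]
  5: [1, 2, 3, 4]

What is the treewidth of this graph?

2

A width-2 tree decomposition is:
Bags: B1 = {1, 2, 5}  B2 = {1, 4, 5}  B3 = {1, 3, 5}
Tree: B1–B2, B1–B3
Every bag has size at most 3, so the width is 3 − 1 = 2 and tw(G) ≤ 2. For the lower bound, the 3 vertices {1, 2, 5} are pairwise adjacent, and any tree decomposition puts a clique entirely inside one bag — forcing width ≥ 2. Hence tw(G) = 2 exactly.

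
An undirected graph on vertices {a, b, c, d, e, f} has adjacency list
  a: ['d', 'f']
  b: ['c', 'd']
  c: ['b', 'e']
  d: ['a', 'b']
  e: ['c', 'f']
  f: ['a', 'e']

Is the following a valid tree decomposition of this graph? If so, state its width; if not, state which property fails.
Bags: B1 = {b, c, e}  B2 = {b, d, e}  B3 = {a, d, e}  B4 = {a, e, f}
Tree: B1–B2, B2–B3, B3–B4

Vertex coverage: the bags together contain {a, b, c, d, e, f}, the full vertex set. Edge coverage: each edge of G has both endpoints in at least one bag. Running intersection: for every vertex, the bags containing it form a connected subtree. All three properties hold, so this is a valid tree decomposition of width max|bag| − 1 = 2, and hence tw(G) ≤ 2.

Yes; width 2.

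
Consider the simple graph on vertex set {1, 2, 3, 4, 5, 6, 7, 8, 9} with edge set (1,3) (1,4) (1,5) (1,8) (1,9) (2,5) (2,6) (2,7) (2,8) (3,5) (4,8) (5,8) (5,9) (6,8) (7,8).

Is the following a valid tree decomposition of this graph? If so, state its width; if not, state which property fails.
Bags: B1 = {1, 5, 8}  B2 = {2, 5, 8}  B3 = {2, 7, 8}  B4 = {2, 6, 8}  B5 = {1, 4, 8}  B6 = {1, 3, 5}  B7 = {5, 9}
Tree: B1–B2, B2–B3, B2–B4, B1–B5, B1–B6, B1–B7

A tree decomposition must satisfy three properties: every vertex lies in some bag; for every edge, both endpoints lie together in some bag; and for every vertex, the bags containing it form a connected subtree. Here edge (1,9) lies in no bag, so the decomposition is invalid.

No — edge (1,9) lies in no bag.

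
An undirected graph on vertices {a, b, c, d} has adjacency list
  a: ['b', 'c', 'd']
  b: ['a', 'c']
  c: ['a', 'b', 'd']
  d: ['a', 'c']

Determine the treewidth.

A width-2 tree decomposition is:
Bags: B1 = {a, b, c}  B2 = {a, c, d}
Tree: B1–B2
Each bag holds 3 vertices, so the decomposition has width 2, which upper-bounds the treewidth. On the other hand G contains the 3-clique {a, c, d}. A clique must lie in a single bag of any decomposition, so no decomposition can have width below 2. Hence tw(G) = 2 exactly.

2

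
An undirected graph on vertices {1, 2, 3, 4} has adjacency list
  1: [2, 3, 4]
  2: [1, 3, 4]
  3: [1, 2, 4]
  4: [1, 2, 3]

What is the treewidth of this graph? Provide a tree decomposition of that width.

With just one bag of size 4, the width is 4 − 1 = 3, so tw(G) ≤ 3. On the other hand G contains the 4-clique {1, 2, 3, 4}. A clique must lie in a single bag of any decomposition, so no decomposition can have width below 3. Combining the bounds, tw(G) = 3.

Treewidth 3.
Bags: B1 = {1, 2, 3, 4}
Tree: (single bag)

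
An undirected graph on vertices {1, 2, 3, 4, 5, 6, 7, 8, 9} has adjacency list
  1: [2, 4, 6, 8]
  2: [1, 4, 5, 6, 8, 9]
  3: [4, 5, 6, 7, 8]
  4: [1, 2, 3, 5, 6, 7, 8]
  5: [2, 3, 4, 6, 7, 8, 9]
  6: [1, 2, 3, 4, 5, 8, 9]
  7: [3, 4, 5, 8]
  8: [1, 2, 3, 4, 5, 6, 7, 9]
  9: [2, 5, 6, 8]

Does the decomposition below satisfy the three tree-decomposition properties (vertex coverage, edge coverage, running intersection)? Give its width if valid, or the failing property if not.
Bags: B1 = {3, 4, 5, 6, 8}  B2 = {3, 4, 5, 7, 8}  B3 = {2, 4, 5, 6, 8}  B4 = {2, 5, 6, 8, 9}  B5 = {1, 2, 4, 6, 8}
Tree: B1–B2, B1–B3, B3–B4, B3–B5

Yes; width 4.

Every vertex of G appears in some bag (union = {1, 2, 3, 4, 5, 6, 7, 8, 9}); every edge is covered by a bag; and for each vertex v the set of bags containing v is connected in the bag tree. The decomposition is therefore valid. The largest bag has 5 vertices, so the width is 4.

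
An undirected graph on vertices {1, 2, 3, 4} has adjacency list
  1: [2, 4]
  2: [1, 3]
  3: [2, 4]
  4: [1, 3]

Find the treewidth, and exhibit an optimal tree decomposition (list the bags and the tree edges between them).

Treewidth 2.
One optimal decomposition is:
Bags: B1 = {1, 2, 4}  B2 = {2, 3, 4}
Tree: B1–B2

Every bag has size at most 3, so the width is 3 − 1 = 2 and tw(G) ≤ 2. The edges 4–1–2–3–4 form a cycle, so G is not a tree and its treewidth is at least 2. Hence tw(G) = 2 exactly.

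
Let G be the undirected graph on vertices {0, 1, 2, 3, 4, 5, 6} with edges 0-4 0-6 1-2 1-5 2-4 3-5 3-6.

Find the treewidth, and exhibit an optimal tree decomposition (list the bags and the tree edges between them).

Each bag holds 3 vertices, so the decomposition has width 2, which upper-bounds the treewidth. For the lower bound, G contains the cycle 2–4–0–6–3–5–1–2, so G is not a forest; only forests have treewidth ≤ 1, hence tw(G) ≥ 2. Hence tw(G) = 2 exactly.

Treewidth 2.
One optimal decomposition is:
Bags: B1 = {0, 2, 4}  B2 = {0, 2, 6}  B3 = {2, 3, 6}  B4 = {2, 3, 5}  B5 = {1, 2, 5}
Tree: B1–B2, B2–B3, B3–B4, B4–B5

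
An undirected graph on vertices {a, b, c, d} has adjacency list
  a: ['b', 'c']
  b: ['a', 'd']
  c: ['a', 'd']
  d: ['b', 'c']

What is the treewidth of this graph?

A width-2 tree decomposition is:
Bags: B1 = {b, c, d}  B2 = {a, b, c}
Tree: B1–B2
The largest bag has 3 vertices, giving width 2; this decomposition certifies tw(G) ≤ 2. For the lower bound, G contains the cycle b–d–c–a–b, so G is not a forest; only forests have treewidth ≤ 1, hence tw(G) ≥ 2. Combining the bounds, tw(G) = 2.

2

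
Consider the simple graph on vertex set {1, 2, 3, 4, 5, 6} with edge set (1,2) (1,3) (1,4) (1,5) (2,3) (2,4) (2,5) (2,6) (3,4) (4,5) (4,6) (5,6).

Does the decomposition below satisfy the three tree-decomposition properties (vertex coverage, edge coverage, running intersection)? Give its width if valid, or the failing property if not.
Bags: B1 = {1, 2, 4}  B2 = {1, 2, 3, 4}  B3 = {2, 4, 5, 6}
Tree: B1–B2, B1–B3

No — edge (5,1) lies in no bag.

A tree decomposition must satisfy three properties: every vertex lies in some bag; for every edge, both endpoints lie together in some bag; and for every vertex, the bags containing it form a connected subtree. Here edge (5,1) lies in no bag, so the decomposition is invalid.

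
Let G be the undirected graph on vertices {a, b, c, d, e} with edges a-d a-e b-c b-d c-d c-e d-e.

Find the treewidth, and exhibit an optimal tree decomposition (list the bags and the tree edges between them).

Every bag has size at most 3, so the width is 3 − 1 = 2 and tw(G) ≤ 2. Conversely, {c, d, e} is a clique of size 3, and the vertices of any clique must share a bag in every tree decomposition; so some bag has ≥ 3 vertices and tw(G) ≥ 2. Therefore the treewidth is 2.

Treewidth 2.
One optimal decomposition is:
Bags: B1 = {c, d, e}  B2 = {a, d, e}  B3 = {b, c, d}
Tree: B1–B2, B1–B3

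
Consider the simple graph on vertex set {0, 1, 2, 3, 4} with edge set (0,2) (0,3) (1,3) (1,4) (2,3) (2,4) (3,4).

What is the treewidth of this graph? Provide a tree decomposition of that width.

Treewidth 2.
One such decomposition:
Bags: B1 = {0, 2, 3}  B2 = {2, 3, 4}  B3 = {1, 3, 4}
Tree: B1–B2, B2–B3

Each bag holds 3 vertices, so the decomposition has width 2, which upper-bounds the treewidth. Conversely, {1, 3, 4} is a clique of size 3, and the vertices of any clique must share a bag in every tree decomposition; so some bag has ≥ 3 vertices and tw(G) ≥ 2. Combining the bounds, tw(G) = 2.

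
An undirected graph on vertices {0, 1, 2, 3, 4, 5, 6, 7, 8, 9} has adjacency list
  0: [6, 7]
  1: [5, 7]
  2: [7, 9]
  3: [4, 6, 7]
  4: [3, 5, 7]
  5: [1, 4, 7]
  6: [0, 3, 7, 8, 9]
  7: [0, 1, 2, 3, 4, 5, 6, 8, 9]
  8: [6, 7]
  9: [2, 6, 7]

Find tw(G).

A width-2 tree decomposition is:
Bags: B1 = {3, 4, 7}  B2 = {3, 6, 7}  B3 = {4, 5, 7}  B4 = {6, 7, 8}  B5 = {1, 5, 7}  B6 = {6, 7, 9}  B7 = {2, 7, 9}  B8 = {0, 6, 7}
Tree: B1–B2, B1–B3, B2–B4, B3–B5, B4–B6, B6–B7, B2–B8
Every bag has size at most 3, so the width is 3 − 1 = 2 and tw(G) ≤ 2. Conversely, {1, 5, 7} is a clique of size 3, and the vertices of any clique must share a bag in every tree decomposition; so some bag has ≥ 3 vertices and tw(G) ≥ 2. Therefore the treewidth is 2.

2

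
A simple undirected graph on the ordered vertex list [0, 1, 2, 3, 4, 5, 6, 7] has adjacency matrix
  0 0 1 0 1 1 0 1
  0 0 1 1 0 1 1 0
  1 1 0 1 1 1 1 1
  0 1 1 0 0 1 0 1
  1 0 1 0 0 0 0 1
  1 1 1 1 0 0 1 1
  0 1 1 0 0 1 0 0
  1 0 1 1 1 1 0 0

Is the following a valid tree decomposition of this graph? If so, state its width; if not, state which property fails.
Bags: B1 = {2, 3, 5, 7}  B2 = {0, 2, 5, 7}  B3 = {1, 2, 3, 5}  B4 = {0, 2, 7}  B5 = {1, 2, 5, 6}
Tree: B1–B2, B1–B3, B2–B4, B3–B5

A tree decomposition must satisfy three properties: every vertex lies in some bag; for every edge, both endpoints lie together in some bag; and for every vertex, the bags containing it form a connected subtree. Here vertex 4 appears in no bag, so the decomposition is invalid.

No — vertex 4 appears in no bag.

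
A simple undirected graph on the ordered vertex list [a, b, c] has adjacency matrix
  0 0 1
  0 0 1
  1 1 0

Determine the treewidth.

1

A width-1 tree decomposition is:
Bags: B1 = {b, c}  B2 = {a, c}
Tree: B1–B2
Each bag holds 2 vertices, so the decomposition has width 1, which upper-bounds the treewidth. G has an edge, so its treewidth is at least 1. The upper and lower bounds meet at 1, so that is the treewidth.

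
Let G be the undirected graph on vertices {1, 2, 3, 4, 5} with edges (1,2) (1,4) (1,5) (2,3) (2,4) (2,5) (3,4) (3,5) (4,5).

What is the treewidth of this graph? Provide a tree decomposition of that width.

Every bag has size at most 4, so the width is 4 − 1 = 3 and tw(G) ≤ 3. Conversely, {1, 2, 4, 5} is a clique of size 4, and the vertices of any clique must share a bag in every tree decomposition; so some bag has ≥ 4 vertices and tw(G) ≥ 3. Therefore the treewidth is 3.

Treewidth 3.
One such decomposition:
Bags: B1 = {2, 3, 4, 5}  B2 = {1, 2, 4, 5}
Tree: B1–B2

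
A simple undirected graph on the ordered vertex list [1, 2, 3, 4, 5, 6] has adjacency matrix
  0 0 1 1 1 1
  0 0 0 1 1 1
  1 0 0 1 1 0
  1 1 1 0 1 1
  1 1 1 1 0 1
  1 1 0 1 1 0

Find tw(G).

A width-3 tree decomposition is:
Bags: B1 = {1, 4, 5, 6}  B2 = {1, 3, 4, 5}  B3 = {2, 4, 5, 6}
Tree: B1–B2, B1–B3
Every bag has size at most 4, so the width is 4 − 1 = 3 and tw(G) ≤ 3. Conversely, {1, 3, 4, 5} is a clique of size 4, and the vertices of any clique must share a bag in every tree decomposition; so some bag has ≥ 4 vertices and tw(G) ≥ 3. The upper and lower bounds meet at 3, so that is the treewidth.

3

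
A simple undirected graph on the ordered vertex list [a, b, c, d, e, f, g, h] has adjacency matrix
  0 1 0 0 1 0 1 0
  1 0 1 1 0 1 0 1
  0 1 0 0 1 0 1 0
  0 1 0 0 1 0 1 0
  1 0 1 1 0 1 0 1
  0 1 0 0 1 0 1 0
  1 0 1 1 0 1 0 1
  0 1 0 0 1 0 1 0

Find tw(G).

3

A width-3 tree decomposition is:
Bags: B1 = {a, b, e, g}  B2 = {b, e, f, g}  B3 = {b, c, e, g}  B4 = {b, d, e, g}  B5 = {b, e, g, h}
Tree: B1–B2, B2–B3, B3–B4, B4–B5
Each bag holds 4 vertices, so the decomposition has width 3, which upper-bounds the treewidth. For the lower bound: the 4 vertex sets {a,g}, {e,f}, {b}, {c} are disjoint, each induces a connected subgraph, and every pair is joined by at least one edge of G. Contracting each set to a single vertex therefore yields K_{4} as a minor, and since treewidth is minor-monotone, tw(G) ≥ tw(K_{4}) = 3. The upper and lower bounds meet at 3, so that is the treewidth.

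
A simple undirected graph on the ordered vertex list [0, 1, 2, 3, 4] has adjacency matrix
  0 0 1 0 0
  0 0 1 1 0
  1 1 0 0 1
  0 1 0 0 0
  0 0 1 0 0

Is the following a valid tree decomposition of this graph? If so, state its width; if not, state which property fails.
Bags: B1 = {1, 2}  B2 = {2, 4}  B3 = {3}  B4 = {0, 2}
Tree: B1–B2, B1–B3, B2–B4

No — edge (1,3) lies in no bag.

A tree decomposition must satisfy three properties: every vertex lies in some bag; for every edge, both endpoints lie together in some bag; and for every vertex, the bags containing it form a connected subtree. Here edge (1,3) lies in no bag, so the decomposition is invalid.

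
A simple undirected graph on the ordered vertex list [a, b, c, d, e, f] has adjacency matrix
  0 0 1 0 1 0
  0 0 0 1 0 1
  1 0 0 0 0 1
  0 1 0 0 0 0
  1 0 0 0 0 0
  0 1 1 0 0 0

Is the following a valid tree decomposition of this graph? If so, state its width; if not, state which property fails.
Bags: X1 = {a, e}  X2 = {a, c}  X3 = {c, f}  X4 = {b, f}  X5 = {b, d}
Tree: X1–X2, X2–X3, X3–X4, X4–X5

Vertex coverage: the bags together contain {a, b, c, d, e, f}, the full vertex set. Edge coverage: each edge of G has both endpoints in at least one bag. Running intersection: for every vertex, the bags containing it form a connected subtree. All three properties hold, so this is a valid tree decomposition of width max|bag| − 1 = 1, and hence tw(G) ≤ 1.

Yes; width 1.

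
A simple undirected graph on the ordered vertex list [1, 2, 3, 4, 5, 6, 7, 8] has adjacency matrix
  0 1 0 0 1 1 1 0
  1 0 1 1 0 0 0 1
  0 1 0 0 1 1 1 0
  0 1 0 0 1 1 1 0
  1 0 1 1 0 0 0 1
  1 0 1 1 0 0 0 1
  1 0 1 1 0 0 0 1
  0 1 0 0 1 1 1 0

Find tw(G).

A width-4 tree decomposition is:
Bags: B1 = {1, 3, 4, 5, 8}  B2 = {1, 3, 4, 6, 8}  B3 = {1, 3, 4, 7, 8}  B4 = {1, 2, 3, 4, 8}
Tree: B1–B2, B2–B3, B3–B4
The largest bag has 5 vertices, giving width 4; this decomposition certifies tw(G) ≤ 4. For the lower bound: the 5 vertex sets {1,5}, {6,8}, {3,7}, {4}, {2} are disjoint, each induces a connected subgraph, and every pair is joined by at least one edge of G. Contracting each set to a single vertex therefore yields K_{5} as a minor, and since treewidth is minor-monotone, tw(G) ≥ tw(K_{5}) = 4. Hence tw(G) = 4 exactly.

4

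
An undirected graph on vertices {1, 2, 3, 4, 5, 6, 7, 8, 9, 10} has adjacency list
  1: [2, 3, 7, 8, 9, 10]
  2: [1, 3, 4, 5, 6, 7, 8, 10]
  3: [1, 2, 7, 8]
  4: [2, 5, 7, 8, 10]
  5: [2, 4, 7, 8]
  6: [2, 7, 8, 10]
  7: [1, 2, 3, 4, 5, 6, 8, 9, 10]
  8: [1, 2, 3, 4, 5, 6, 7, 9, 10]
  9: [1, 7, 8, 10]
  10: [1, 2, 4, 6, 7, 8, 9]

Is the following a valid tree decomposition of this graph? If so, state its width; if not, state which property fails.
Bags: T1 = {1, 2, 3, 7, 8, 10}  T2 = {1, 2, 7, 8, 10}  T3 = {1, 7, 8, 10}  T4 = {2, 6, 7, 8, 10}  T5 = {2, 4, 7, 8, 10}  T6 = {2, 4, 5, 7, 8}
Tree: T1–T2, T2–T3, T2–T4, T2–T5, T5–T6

No — vertex 9 appears in no bag.

A tree decomposition must satisfy three properties: every vertex lies in some bag; for every edge, both endpoints lie together in some bag; and for every vertex, the bags containing it form a connected subtree. Here vertex 9 appears in no bag, so the decomposition is invalid.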